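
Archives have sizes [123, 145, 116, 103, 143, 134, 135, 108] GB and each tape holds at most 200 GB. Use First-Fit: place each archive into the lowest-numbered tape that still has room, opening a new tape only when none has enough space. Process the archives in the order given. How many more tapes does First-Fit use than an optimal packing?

First-Fit: [123] [145] [116] [103] [143] [134] [135] [108] → 8 tapes.
8 archives exceed 100 GB (half the capacity), and no two of those can share a tape, so at least 8 tapes are needed.
So 8 is already optimal.

0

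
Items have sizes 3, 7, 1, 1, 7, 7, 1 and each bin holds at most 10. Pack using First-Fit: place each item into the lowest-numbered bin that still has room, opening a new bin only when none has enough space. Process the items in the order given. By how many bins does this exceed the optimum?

First-Fit: [3,7] [1,1,7,1] [7] → 3 bins.
Total size 27; any packing needs at least ⌈27/10⌉ = 3 bins.
So 3 is already optimal.

0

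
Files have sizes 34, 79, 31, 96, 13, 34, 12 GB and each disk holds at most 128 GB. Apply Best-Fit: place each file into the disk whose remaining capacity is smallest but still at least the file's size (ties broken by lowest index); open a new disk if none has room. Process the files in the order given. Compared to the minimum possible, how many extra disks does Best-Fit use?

Best-Fit: [34,79,13] [31,96] [34,12] → 3 disks.
Total size 299 GB; any packing needs at least ⌈299/128⌉ = 3 disks.
So 3 is already optimal.

0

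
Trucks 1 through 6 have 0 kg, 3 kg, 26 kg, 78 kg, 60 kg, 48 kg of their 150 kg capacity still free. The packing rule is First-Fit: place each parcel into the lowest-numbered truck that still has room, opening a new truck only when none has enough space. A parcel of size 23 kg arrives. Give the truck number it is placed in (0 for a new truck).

3

Trucks with room: truck 3 (26 kg), truck 4 (78 kg), truck 5 (60 kg), truck 6 (48 kg).
The first with room is truck 3.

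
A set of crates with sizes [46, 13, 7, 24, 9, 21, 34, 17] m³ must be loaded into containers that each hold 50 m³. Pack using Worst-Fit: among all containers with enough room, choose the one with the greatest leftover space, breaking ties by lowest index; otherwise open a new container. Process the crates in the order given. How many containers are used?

4

container 1: place 46 m³, 4 m³ left
container 2: place 13 m³, 37 m³ left
container 2: place 7 m³, 30 m³ left
container 2: place 24 m³, 6 m³ left
container 3: place 9 m³, 41 m³ left
container 3: place 21 m³, 20 m³ left
container 4: place 34 m³, 16 m³ left
container 3: place 17 m³, 3 m³ left
Final containers: [46] [13,7,24] [9,21,17] [34].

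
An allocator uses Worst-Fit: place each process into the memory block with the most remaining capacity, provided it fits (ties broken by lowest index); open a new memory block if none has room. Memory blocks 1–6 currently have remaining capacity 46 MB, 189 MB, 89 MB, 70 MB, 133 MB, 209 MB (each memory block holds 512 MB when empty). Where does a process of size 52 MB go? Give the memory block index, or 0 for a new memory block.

6

Memory blocks with room: memory block 2 (189 MB), memory block 3 (89 MB), memory block 4 (70 MB), memory block 5 (133 MB), memory block 6 (209 MB).
Most room is memory block 6 with 209 MB free.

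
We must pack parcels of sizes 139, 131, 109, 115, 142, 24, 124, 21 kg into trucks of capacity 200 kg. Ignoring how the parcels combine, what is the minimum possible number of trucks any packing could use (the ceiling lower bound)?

5

Total size = 139 + 131 + 109 + 115 + 142 + 24 + 124 + 21 = 805 kg.
⌈805 / 200⌉ = 5.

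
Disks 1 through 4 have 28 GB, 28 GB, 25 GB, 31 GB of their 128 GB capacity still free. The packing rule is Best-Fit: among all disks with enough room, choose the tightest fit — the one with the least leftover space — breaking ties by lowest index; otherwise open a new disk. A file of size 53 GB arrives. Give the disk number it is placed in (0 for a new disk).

0

No disk has ≥ 53 GB free, so a new disk is opened.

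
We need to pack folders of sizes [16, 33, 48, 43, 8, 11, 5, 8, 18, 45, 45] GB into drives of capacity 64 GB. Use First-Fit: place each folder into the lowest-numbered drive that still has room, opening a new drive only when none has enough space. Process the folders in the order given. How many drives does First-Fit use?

5

16 GB → drive 1 (remaining 48 GB)
33 GB → drive 1 (remaining 15 GB)
48 GB → drive 2 (remaining 16 GB)
43 GB → drive 3 (remaining 21 GB)
8 GB → drive 1 (remaining 7 GB)
11 GB → drive 2 (remaining 5 GB)
5 GB → drive 1 (remaining 2 GB)
8 GB → drive 3 (remaining 13 GB)
18 GB → drive 4 (remaining 46 GB)
45 GB → drive 4 (remaining 1 GB)
45 GB → drive 5 (remaining 19 GB)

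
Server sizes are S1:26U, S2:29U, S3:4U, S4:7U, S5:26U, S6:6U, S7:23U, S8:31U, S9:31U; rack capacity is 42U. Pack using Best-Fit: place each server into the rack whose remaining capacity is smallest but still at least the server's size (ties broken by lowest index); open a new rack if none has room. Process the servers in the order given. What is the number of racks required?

6

S1 (26U) → rack 1 (remaining 16U)
S2 (29U) → rack 2 (remaining 13U)
S3 (4U) → rack 2 (remaining 9U)
S4 (7U) → rack 2 (remaining 2U)
S5 (26U) → rack 3 (remaining 16U)
S6 (6U) → rack 1 (remaining 10U)
S7 (23U) → rack 4 (remaining 19U)
S8 (31U) → rack 5 (remaining 11U)
S9 (31U) → rack 6 (remaining 11U)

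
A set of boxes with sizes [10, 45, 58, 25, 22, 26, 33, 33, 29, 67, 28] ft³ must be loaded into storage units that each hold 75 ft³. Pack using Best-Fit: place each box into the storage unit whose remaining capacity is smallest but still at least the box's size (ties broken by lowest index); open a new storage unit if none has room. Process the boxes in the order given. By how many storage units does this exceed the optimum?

Best-Fit: [10,45] [58] [25,22,26] [33,33] [29,28] [67] → 6 storage units.
Total size 376 ft³; any packing needs at least ⌈376/75⌉ = 6 storage units.
So 6 is already optimal.

0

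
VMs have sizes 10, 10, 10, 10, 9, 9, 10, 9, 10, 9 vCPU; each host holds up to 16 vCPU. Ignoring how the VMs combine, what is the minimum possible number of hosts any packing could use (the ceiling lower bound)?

Total size = 10 + 10 + 10 + 10 + 9 + 9 + 10 + 9 + 10 + 9 = 96 vCPU.
⌈96 / 16⌉ = 6.

6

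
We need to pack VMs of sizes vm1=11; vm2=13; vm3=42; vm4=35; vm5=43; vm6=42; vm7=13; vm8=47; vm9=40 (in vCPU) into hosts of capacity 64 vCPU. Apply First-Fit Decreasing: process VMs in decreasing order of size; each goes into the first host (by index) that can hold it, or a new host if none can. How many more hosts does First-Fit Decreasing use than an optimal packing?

0

First-Fit Decreasing: [47,13] [43,13] [42,11] [42] [40] [35] → 6 hosts.
6 VMs exceed 32 vCPU (half the capacity), and no two of those can share a host, so at least 6 hosts are needed.
So 6 is already optimal.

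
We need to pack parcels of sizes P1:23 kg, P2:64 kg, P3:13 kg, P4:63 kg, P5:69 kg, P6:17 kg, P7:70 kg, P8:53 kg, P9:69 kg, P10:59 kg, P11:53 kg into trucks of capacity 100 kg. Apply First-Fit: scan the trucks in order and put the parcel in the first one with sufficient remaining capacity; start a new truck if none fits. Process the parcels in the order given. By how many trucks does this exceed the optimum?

0

First-Fit: [23,64,13] [63,17] [69] [70] [53] [69] [59] [53] → 8 trucks.
8 parcels exceed 50 kg (half the capacity), and no two of those can share a truck, so at least 8 trucks are needed.
So 8 is already optimal.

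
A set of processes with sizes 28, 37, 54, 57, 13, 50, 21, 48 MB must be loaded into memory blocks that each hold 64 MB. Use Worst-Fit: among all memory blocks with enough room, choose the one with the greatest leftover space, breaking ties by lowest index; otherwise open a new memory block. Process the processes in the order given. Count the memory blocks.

6

28 MB → memory block 1 (remaining 36 MB)
37 MB → memory block 2 (remaining 27 MB)
54 MB → memory block 3 (remaining 10 MB)
57 MB → memory block 4 (remaining 7 MB)
13 MB → memory block 1 (remaining 23 MB)
50 MB → memory block 5 (remaining 14 MB)
21 MB → memory block 2 (remaining 6 MB)
48 MB → memory block 6 (remaining 16 MB)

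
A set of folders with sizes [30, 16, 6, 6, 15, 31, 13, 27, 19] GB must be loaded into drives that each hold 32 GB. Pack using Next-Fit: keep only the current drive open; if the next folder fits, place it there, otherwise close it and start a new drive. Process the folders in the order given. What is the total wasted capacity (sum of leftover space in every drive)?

30 GB → drive 1 (remaining 2 GB)
16 GB → drive 2 (remaining 16 GB)
6 GB → drive 2 (remaining 10 GB)
6 GB → drive 2 (remaining 4 GB)
15 GB → drive 3 (remaining 17 GB)
31 GB → drive 4 (remaining 1 GB)
13 GB → drive 5 (remaining 19 GB)
27 GB → drive 6 (remaining 5 GB)
19 GB → drive 7 (remaining 13 GB)
7 drives × 32 GB = 224 GB; used 163 GB; unused 61 GB.

61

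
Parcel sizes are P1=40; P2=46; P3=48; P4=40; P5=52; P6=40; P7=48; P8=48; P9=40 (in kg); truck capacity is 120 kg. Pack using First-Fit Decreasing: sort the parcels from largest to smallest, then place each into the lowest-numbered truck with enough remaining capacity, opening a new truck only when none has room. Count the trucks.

4

Sorted descending: 52, 48, 48, 48, 46, 40, 40, 40, 40.
52 kg → truck 1 (remaining 68 kg)
48 kg → truck 1 (remaining 20 kg)
48 kg → truck 2 (remaining 72 kg)
48 kg → truck 2 (remaining 24 kg)
46 kg → truck 3 (remaining 74 kg)
40 kg → truck 3 (remaining 34 kg)
40 kg → truck 4 (remaining 80 kg)
40 kg → truck 4 (remaining 40 kg)
40 kg → truck 4 (remaining 0 kg)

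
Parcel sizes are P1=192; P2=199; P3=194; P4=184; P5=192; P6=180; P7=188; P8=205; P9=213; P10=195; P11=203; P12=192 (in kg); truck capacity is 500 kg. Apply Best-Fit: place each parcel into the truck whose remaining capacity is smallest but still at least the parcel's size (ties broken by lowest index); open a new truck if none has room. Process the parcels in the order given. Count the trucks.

6

truck 1: place P1 (192 kg), 308 kg left
truck 1: place P2 (199 kg), 109 kg left
truck 2: place P3 (194 kg), 306 kg left
truck 2: place P4 (184 kg), 122 kg left
truck 3: place P5 (192 kg), 308 kg left
truck 3: place P6 (180 kg), 128 kg left
truck 4: place P7 (188 kg), 312 kg left
truck 4: place P8 (205 kg), 107 kg left
truck 5: place P9 (213 kg), 287 kg left
truck 5: place P10 (195 kg), 92 kg left
truck 6: place P11 (203 kg), 297 kg left
truck 6: place P12 (192 kg), 105 kg left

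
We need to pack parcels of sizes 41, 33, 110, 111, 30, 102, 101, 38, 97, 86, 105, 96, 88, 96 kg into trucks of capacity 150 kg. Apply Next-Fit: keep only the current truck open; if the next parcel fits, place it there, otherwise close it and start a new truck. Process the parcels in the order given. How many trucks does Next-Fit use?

11 trucks

Put 41 kg in truck 1; 109 kg remain.
Put 33 kg in truck 1; 76 kg remain.
Put 110 kg in truck 2; 40 kg remain.
Put 111 kg in truck 3; 39 kg remain.
Put 30 kg in truck 3; 9 kg remain.
Put 102 kg in truck 4; 48 kg remain.
Put 101 kg in truck 5; 49 kg remain.
Put 38 kg in truck 5; 11 kg remain.
Put 97 kg in truck 6; 53 kg remain.
Put 86 kg in truck 7; 64 kg remain.
Put 105 kg in truck 8; 45 kg remain.
Put 96 kg in truck 9; 54 kg remain.
Put 88 kg in truck 10; 62 kg remain.
Put 96 kg in truck 11; 54 kg remain.
Final trucks: [41,33] [110] [111,30] [102] [101,38] [97] [86] [105] [96] [88] [96].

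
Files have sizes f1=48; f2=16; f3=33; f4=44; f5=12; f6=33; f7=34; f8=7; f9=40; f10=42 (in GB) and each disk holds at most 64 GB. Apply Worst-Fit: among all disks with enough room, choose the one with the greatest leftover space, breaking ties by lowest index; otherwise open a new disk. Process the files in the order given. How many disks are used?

f1 (48 GB) → disk 1 (remaining 16 GB)
f2 (16 GB) → disk 1 (remaining 0 GB)
f3 (33 GB) → disk 2 (remaining 31 GB)
f4 (44 GB) → disk 3 (remaining 20 GB)
f5 (12 GB) → disk 2 (remaining 19 GB)
f6 (33 GB) → disk 4 (remaining 31 GB)
f7 (34 GB) → disk 5 (remaining 30 GB)
f8 (7 GB) → disk 4 (remaining 24 GB)
f9 (40 GB) → disk 6 (remaining 24 GB)
f10 (42 GB) → disk 7 (remaining 22 GB)

7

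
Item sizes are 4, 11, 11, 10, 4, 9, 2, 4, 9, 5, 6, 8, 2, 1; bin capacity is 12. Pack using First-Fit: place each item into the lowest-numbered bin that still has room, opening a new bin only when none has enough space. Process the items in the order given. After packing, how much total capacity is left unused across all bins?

22

4 → bin 1 (remaining 8)
11 → bin 2 (remaining 1)
11 → bin 3 (remaining 1)
10 → bin 4 (remaining 2)
4 → bin 1 (remaining 4)
9 → bin 5 (remaining 3)
2 → bin 1 (remaining 2)
4 → bin 6 (remaining 8)
9 → bin 7 (remaining 3)
5 → bin 6 (remaining 3)
6 → bin 8 (remaining 6)
8 → bin 9 (remaining 4)
2 → bin 1 (remaining 0)
1 → bin 2 (remaining 0)
9 bins × 12 = 108; used 86; unused 22.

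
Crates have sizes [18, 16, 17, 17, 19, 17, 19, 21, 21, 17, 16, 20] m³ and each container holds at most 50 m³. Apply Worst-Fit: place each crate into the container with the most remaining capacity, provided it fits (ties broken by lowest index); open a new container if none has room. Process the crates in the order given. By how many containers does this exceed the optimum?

1

Worst-Fit: [18,16,16] [17,17] [19,17] [19,21] [21,17] [20] → 6 containers.
Total size 218 m³; any packing needs at least ⌈218/50⌉ = 5 containers.
An optimal packing achieves that bound: [21,21] [20,19] [19,18] [17,17,16] [17,17,16] → 5 containers.
Excess: 6 − 5 = 1.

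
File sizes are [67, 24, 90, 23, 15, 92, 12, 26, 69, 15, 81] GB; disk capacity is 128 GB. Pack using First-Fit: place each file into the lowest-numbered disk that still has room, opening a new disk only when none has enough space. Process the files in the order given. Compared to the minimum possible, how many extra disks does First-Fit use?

0

First-Fit: [67,24,23,12] [90,15,15] [92,26] [69] [81] → 5 disks.
Total size 514 GB; any packing needs at least ⌈514/128⌉ = 5 disks.
So 5 is already optimal.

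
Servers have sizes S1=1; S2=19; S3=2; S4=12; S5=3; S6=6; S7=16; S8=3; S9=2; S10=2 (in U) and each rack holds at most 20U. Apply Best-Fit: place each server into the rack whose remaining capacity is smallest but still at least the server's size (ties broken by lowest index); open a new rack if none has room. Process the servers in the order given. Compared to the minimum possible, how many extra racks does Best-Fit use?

0

Best-Fit: [1,19] [2,12,3,3] [6] [16,2,2] → 4 racks.
Total size 66U; any packing needs at least ⌈66/20⌉ = 4 racks.
So 4 is already optimal.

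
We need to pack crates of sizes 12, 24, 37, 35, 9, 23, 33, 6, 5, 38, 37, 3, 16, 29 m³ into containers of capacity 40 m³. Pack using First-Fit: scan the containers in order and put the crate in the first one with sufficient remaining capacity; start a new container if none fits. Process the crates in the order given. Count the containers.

12 m³ → container 1 (remaining 28 m³)
24 m³ → container 1 (remaining 4 m³)
37 m³ → container 2 (remaining 3 m³)
35 m³ → container 3 (remaining 5 m³)
9 m³ → container 4 (remaining 31 m³)
23 m³ → container 4 (remaining 8 m³)
33 m³ → container 5 (remaining 7 m³)
6 m³ → container 4 (remaining 2 m³)
5 m³ → container 3 (remaining 0 m³)
38 m³ → container 6 (remaining 2 m³)
37 m³ → container 7 (remaining 3 m³)
3 m³ → container 1 (remaining 1 m³)
16 m³ → container 8 (remaining 24 m³)
29 m³ → container 9 (remaining 11 m³)

9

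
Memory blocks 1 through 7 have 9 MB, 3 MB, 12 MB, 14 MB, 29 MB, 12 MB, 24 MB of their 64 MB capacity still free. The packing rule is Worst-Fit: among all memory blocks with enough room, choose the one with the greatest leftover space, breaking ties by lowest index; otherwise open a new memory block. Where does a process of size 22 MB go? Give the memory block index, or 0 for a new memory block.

Memory blocks with room: memory block 5 (29 MB), memory block 7 (24 MB).
Most room is memory block 5 with 29 MB free.

5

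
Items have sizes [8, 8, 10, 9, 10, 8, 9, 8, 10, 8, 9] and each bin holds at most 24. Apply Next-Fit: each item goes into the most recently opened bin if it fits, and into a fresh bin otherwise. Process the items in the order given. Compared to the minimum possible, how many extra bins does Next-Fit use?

Next-Fit: [8,8] [10,9] [10,8] [9,8] [10,8] [9] → 6 bins.
Total size 97; any packing needs at least ⌈97/24⌉ = 5 bins.
An optimal packing achieves that bound: [10,10] [10,9] [9,9] [8,8,8] [8,8] → 5 bins.
Excess: 6 − 5 = 1.

1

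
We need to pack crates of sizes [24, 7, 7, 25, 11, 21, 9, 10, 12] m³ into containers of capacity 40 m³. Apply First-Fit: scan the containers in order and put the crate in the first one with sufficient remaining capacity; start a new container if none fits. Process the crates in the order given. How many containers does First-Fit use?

24 m³ → container 1 (remaining 16 m³)
7 m³ → container 1 (remaining 9 m³)
7 m³ → container 1 (remaining 2 m³)
25 m³ → container 2 (remaining 15 m³)
11 m³ → container 2 (remaining 4 m³)
21 m³ → container 3 (remaining 19 m³)
9 m³ → container 3 (remaining 10 m³)
10 m³ → container 3 (remaining 0 m³)
12 m³ → container 4 (remaining 28 m³)
Final containers: [24,7,7] [25,11] [21,9,10] [12].

4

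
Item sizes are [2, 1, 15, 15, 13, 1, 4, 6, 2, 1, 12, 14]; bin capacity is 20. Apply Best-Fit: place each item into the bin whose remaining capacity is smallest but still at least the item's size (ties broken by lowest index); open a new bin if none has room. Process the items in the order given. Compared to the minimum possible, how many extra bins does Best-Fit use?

Best-Fit: [2,1,15,1,1] [15,4] [13,6] [2,12] [14] → 5 bins.
Total size 86; any packing needs at least ⌈86/20⌉ = 5 bins.
So 5 is already optimal.

0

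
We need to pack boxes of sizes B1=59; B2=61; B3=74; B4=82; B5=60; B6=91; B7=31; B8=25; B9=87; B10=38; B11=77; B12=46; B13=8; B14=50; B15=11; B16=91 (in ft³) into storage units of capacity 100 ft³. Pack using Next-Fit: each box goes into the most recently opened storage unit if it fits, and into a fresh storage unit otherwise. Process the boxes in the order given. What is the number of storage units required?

13

Put B1 (59 ft³) in storage unit 1; 41 ft³ remain.
Put B2 (61 ft³) in storage unit 2; 39 ft³ remain.
Put B3 (74 ft³) in storage unit 3; 26 ft³ remain.
Put B4 (82 ft³) in storage unit 4; 18 ft³ remain.
Put B5 (60 ft³) in storage unit 5; 40 ft³ remain.
Put B6 (91 ft³) in storage unit 6; 9 ft³ remain.
Put B7 (31 ft³) in storage unit 7; 69 ft³ remain.
Put B8 (25 ft³) in storage unit 7; 44 ft³ remain.
Put B9 (87 ft³) in storage unit 8; 13 ft³ remain.
Put B10 (38 ft³) in storage unit 9; 62 ft³ remain.
Put B11 (77 ft³) in storage unit 10; 23 ft³ remain.
Put B12 (46 ft³) in storage unit 11; 54 ft³ remain.
Put B13 (8 ft³) in storage unit 11; 46 ft³ remain.
Put B14 (50 ft³) in storage unit 12; 50 ft³ remain.
Put B15 (11 ft³) in storage unit 12; 39 ft³ remain.
Put B16 (91 ft³) in storage unit 13; 9 ft³ remain.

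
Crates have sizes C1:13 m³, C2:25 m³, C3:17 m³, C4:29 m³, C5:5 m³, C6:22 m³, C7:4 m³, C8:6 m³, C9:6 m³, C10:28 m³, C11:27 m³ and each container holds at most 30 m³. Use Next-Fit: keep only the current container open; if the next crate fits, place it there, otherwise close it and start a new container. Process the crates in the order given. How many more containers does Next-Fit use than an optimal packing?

Next-Fit: [13] [25] [17] [29] [5,22] [4,6,6] [28] [27] → 8 containers.
Total size 182 m³; any packing needs at least ⌈182/30⌉ = 7 containers.
An optimal packing achieves that bound: [29] [28] [27] [25,5] [22,6] [17,13] [6,4] → 7 containers.
Excess: 8 − 7 = 1.

1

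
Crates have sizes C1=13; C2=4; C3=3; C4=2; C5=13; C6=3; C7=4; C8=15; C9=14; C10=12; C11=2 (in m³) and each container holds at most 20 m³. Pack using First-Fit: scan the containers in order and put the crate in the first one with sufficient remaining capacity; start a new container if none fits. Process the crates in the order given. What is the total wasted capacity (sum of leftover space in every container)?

C1 (13 m³) → container 1 (remaining 7 m³)
C2 (4 m³) → container 1 (remaining 3 m³)
C3 (3 m³) → container 1 (remaining 0 m³)
C4 (2 m³) → container 2 (remaining 18 m³)
C5 (13 m³) → container 2 (remaining 5 m³)
C6 (3 m³) → container 2 (remaining 2 m³)
C7 (4 m³) → container 3 (remaining 16 m³)
C8 (15 m³) → container 3 (remaining 1 m³)
C9 (14 m³) → container 4 (remaining 6 m³)
C10 (12 m³) → container 5 (remaining 8 m³)
C11 (2 m³) → container 2 (remaining 0 m³)
5 containers × 20 m³ = 100 m³; used 85 m³; unused 15 m³.

15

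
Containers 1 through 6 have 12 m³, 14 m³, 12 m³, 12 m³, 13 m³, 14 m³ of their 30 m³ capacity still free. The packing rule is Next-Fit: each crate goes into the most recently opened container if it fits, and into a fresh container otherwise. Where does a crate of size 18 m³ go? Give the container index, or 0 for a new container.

Next-Fit only looks at container 6, which has 14 m³ free.
18 m³ does not fit, so a new container is opened.

0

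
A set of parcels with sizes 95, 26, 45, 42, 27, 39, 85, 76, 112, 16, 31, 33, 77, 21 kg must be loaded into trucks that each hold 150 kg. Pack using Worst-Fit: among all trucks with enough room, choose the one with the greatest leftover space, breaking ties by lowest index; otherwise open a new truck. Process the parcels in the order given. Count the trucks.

6 trucks

95 kg → truck 1 (remaining 55 kg)
26 kg → truck 1 (remaining 29 kg)
45 kg → truck 2 (remaining 105 kg)
42 kg → truck 2 (remaining 63 kg)
27 kg → truck 2 (remaining 36 kg)
39 kg → truck 3 (remaining 111 kg)
85 kg → truck 3 (remaining 26 kg)
76 kg → truck 4 (remaining 74 kg)
112 kg → truck 5 (remaining 38 kg)
16 kg → truck 4 (remaining 58 kg)
31 kg → truck 4 (remaining 27 kg)
33 kg → truck 5 (remaining 5 kg)
77 kg → truck 6 (remaining 73 kg)
21 kg → truck 6 (remaining 52 kg)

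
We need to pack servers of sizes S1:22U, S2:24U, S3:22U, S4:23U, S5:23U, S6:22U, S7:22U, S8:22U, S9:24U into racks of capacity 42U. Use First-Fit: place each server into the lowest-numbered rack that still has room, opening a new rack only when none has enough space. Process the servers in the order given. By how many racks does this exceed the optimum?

First-Fit: [22] [24] [22] [23] [23] [22] [22] [22] [24] → 9 racks.
9 servers exceed 21U (half the capacity), and no two of those can share a rack, so at least 9 racks are needed.
So 9 is already optimal.

0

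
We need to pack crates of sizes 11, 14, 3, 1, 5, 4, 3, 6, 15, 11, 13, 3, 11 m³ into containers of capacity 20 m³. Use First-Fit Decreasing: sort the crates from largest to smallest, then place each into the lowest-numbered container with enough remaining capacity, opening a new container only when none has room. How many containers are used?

6 containers

Sorted descending: 15, 14, 13, 11, 11, 11, 6, 5, 4, 3, 3, 3, 1.
Put 15 m³ in container 1; 5 m³ remain.
Put 14 m³ in container 2; 6 m³ remain.
Put 13 m³ in container 3; 7 m³ remain.
Put 11 m³ in container 4; 9 m³ remain.
Put 11 m³ in container 5; 9 m³ remain.
Put 11 m³ in container 6; 9 m³ remain.
Put 6 m³ in container 2; 0 m³ remain.
Put 5 m³ in container 1; 0 m³ remain.
Put 4 m³ in container 3; 3 m³ remain.
Put 3 m³ in container 3; 0 m³ remain.
Put 3 m³ in container 4; 6 m³ remain.
Put 3 m³ in container 4; 3 m³ remain.
Put 1 m³ in container 4; 2 m³ remain.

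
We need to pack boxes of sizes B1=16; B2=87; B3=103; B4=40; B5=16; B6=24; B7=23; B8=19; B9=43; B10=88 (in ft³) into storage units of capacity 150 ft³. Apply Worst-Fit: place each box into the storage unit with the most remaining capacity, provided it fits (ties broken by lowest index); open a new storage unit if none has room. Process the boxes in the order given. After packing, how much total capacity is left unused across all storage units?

storage unit 1: place B1 (16 ft³), 134 ft³ left
storage unit 1: place B2 (87 ft³), 47 ft³ left
storage unit 2: place B3 (103 ft³), 47 ft³ left
storage unit 1: place B4 (40 ft³), 7 ft³ left
storage unit 2: place B5 (16 ft³), 31 ft³ left
storage unit 2: place B6 (24 ft³), 7 ft³ left
storage unit 3: place B7 (23 ft³), 127 ft³ left
storage unit 3: place B8 (19 ft³), 108 ft³ left
storage unit 3: place B9 (43 ft³), 65 ft³ left
storage unit 4: place B10 (88 ft³), 62 ft³ left
4 storage units × 150 ft³ = 600 ft³; used 459 ft³; unused 141 ft³.

141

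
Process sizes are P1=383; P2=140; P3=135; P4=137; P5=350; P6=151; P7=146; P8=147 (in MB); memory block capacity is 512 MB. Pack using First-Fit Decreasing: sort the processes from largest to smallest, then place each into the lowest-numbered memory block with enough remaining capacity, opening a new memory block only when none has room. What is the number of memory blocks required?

Sorted descending: 383, 350, 151, 147, 146, 140, 137, 135.
Put 383 MB in memory block 1; 129 MB remain.
Put 350 MB in memory block 2; 162 MB remain.
Put 151 MB in memory block 2; 11 MB remain.
Put 147 MB in memory block 3; 365 MB remain.
Put 146 MB in memory block 3; 219 MB remain.
Put 140 MB in memory block 3; 79 MB remain.
Put 137 MB in memory block 4; 375 MB remain.
Put 135 MB in memory block 4; 240 MB remain.
Final memory blocks: [383] [350,151] [147,146,140] [137,135].

4 memory blocks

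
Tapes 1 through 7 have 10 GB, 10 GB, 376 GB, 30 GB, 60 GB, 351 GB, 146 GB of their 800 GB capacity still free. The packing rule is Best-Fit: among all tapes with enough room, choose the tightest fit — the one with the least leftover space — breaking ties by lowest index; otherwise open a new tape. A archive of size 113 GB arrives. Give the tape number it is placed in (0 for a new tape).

7

Tapes with room: tape 3 (376 GB), tape 6 (351 GB), tape 7 (146 GB).
Tightest fit is tape 7 with 146 GB free.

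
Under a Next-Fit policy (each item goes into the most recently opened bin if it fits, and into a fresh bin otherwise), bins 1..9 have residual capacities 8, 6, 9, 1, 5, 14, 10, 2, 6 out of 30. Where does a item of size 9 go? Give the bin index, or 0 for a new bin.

0

Next-Fit only looks at bin 9, which has 6 free.
9 does not fit, so a new bin is opened.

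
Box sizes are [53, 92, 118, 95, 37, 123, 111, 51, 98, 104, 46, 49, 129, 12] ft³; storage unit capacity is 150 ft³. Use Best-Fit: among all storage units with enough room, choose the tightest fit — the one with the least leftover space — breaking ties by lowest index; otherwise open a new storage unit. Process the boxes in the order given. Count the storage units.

9

Put 53 ft³ in storage unit 1; 97 ft³ remain.
Put 92 ft³ in storage unit 1; 5 ft³ remain.
Put 118 ft³ in storage unit 2; 32 ft³ remain.
Put 95 ft³ in storage unit 3; 55 ft³ remain.
Put 37 ft³ in storage unit 3; 18 ft³ remain.
Put 123 ft³ in storage unit 4; 27 ft³ remain.
Put 111 ft³ in storage unit 5; 39 ft³ remain.
Put 51 ft³ in storage unit 6; 99 ft³ remain.
Put 98 ft³ in storage unit 6; 1 ft³ remain.
Put 104 ft³ in storage unit 7; 46 ft³ remain.
Put 46 ft³ in storage unit 7; 0 ft³ remain.
Put 49 ft³ in storage unit 8; 101 ft³ remain.
Put 129 ft³ in storage unit 9; 21 ft³ remain.
Put 12 ft³ in storage unit 3; 6 ft³ remain.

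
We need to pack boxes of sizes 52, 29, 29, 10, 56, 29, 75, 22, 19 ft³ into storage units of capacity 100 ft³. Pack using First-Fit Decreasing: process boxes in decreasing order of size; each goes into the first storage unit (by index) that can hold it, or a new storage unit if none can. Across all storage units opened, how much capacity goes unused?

Sorted descending: 75, 56, 52, 29, 29, 29, 22, 19, 10.
75 ft³ → storage unit 1 (remaining 25 ft³)
56 ft³ → storage unit 2 (remaining 44 ft³)
52 ft³ → storage unit 3 (remaining 48 ft³)
29 ft³ → storage unit 2 (remaining 15 ft³)
29 ft³ → storage unit 3 (remaining 19 ft³)
29 ft³ → storage unit 4 (remaining 71 ft³)
22 ft³ → storage unit 1 (remaining 3 ft³)
19 ft³ → storage unit 3 (remaining 0 ft³)
10 ft³ → storage unit 2 (remaining 5 ft³)
4 storage units × 100 ft³ = 400 ft³; used 321 ft³; unused 79 ft³.

79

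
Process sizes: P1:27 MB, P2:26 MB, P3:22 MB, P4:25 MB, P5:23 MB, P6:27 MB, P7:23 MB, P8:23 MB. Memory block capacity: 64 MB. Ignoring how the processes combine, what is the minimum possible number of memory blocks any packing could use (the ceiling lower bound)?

4

Total size = 27 + 26 + 22 + 25 + 23 + 27 + 23 + 23 = 196 MB.
⌈196 / 64⌉ = 4.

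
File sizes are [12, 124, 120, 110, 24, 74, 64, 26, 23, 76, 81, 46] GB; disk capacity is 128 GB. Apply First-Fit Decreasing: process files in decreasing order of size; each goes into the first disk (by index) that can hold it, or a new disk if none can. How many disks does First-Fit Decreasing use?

Sorted descending: 124, 120, 110, 81, 76, 74, 64, 46, 26, 24, 23, 12.
disk 1: place 124 GB, 4 GB left
disk 2: place 120 GB, 8 GB left
disk 3: place 110 GB, 18 GB left
disk 4: place 81 GB, 47 GB left
disk 5: place 76 GB, 52 GB left
disk 6: place 74 GB, 54 GB left
disk 7: place 64 GB, 64 GB left
disk 4: place 46 GB, 1 GB left
disk 5: place 26 GB, 26 GB left
disk 5: place 24 GB, 2 GB left
disk 6: place 23 GB, 31 GB left
disk 3: place 12 GB, 6 GB left
Final disks: [124] [120] [110,12] [81,46] [76,26,24] [74,23] [64].

7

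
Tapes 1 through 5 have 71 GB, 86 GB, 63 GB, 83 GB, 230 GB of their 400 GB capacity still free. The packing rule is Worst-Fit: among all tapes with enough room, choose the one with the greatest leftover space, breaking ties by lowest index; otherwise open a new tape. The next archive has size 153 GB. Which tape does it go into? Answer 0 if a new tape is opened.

Tapes with room: tape 5 (230 GB).
Most room is tape 5 with 230 GB free.

5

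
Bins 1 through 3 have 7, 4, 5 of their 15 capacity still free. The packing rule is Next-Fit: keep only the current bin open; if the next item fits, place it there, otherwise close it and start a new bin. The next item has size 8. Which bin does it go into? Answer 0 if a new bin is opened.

Next-Fit only looks at bin 3, which has 5 free.
8 does not fit, so a new bin is opened.

0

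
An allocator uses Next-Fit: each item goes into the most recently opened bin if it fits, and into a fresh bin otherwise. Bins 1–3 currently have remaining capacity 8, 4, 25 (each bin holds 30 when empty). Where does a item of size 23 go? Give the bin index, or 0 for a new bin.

3

Next-Fit only looks at bin 3, which has 25 free.
23 fits there.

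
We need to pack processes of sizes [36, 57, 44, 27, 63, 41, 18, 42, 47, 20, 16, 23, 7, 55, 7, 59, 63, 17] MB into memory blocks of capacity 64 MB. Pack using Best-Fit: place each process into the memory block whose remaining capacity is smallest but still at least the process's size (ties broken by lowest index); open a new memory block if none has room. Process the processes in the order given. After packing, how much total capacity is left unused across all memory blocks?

62

Put 36 MB in memory block 1; 28 MB remain.
Put 57 MB in memory block 2; 7 MB remain.
Put 44 MB in memory block 3; 20 MB remain.
Put 27 MB in memory block 1; 1 MB remain.
Put 63 MB in memory block 4; 1 MB remain.
Put 41 MB in memory block 5; 23 MB remain.
Put 18 MB in memory block 3; 2 MB remain.
Put 42 MB in memory block 6; 22 MB remain.
Put 47 MB in memory block 7; 17 MB remain.
Put 20 MB in memory block 6; 2 MB remain.
Put 16 MB in memory block 7; 1 MB remain.
Put 23 MB in memory block 5; 0 MB remain.
Put 7 MB in memory block 2; 0 MB remain.
Put 55 MB in memory block 8; 9 MB remain.
Put 7 MB in memory block 8; 2 MB remain.
Put 59 MB in memory block 9; 5 MB remain.
Put 63 MB in memory block 10; 1 MB remain.
Put 17 MB in memory block 11; 47 MB remain.
11 memory blocks × 64 MB = 704 MB; used 642 MB; unused 62 MB.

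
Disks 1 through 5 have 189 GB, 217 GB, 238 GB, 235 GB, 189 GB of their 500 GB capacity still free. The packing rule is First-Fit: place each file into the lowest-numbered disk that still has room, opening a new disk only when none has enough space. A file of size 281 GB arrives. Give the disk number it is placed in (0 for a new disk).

0

No disk has ≥ 281 GB free, so a new disk is opened.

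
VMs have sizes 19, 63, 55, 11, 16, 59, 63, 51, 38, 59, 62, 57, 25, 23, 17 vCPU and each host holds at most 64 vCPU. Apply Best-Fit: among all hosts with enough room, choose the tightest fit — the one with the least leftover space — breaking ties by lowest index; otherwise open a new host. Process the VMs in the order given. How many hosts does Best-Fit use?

Put 19 vCPU in host 1; 45 vCPU remain.
Put 63 vCPU in host 2; 1 vCPU remain.
Put 55 vCPU in host 3; 9 vCPU remain.
Put 11 vCPU in host 1; 34 vCPU remain.
Put 16 vCPU in host 1; 18 vCPU remain.
Put 59 vCPU in host 4; 5 vCPU remain.
Put 63 vCPU in host 5; 1 vCPU remain.
Put 51 vCPU in host 6; 13 vCPU remain.
Put 38 vCPU in host 7; 26 vCPU remain.
Put 59 vCPU in host 8; 5 vCPU remain.
Put 62 vCPU in host 9; 2 vCPU remain.
Put 57 vCPU in host 10; 7 vCPU remain.
Put 25 vCPU in host 7; 1 vCPU remain.
Put 23 vCPU in host 11; 41 vCPU remain.
Put 17 vCPU in host 1; 1 vCPU remain.
Final hosts: [19,11,16,17] [63] [55] [59] [63] [51] [38,25] [59] [62] [57] [23].

11 hosts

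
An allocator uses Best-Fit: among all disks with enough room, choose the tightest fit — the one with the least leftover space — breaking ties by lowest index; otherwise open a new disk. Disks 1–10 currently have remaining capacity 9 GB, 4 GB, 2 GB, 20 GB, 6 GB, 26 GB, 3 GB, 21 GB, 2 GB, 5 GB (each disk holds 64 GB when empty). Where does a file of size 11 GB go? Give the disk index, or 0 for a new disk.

4

Disks with room: disk 4 (20 GB), disk 6 (26 GB), disk 8 (21 GB).
Tightest fit is disk 4 with 20 GB free.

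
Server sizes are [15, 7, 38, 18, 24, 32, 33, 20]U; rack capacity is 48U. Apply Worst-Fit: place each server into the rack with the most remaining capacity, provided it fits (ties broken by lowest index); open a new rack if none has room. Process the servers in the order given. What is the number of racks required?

5

Put 15U in rack 1; 33U remain.
Put 7U in rack 1; 26U remain.
Put 38U in rack 2; 10U remain.
Put 18U in rack 1; 8U remain.
Put 24U in rack 3; 24U remain.
Put 32U in rack 4; 16U remain.
Put 33U in rack 5; 15U remain.
Put 20U in rack 3; 4U remain.
Final racks: [15,7,18] [38] [24,20] [32] [33].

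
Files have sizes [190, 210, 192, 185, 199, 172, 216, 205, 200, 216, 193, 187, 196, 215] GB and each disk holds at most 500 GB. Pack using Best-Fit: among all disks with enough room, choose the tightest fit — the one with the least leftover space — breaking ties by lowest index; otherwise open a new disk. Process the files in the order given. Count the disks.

7 disks

190 GB → disk 1 (remaining 310 GB)
210 GB → disk 1 (remaining 100 GB)
192 GB → disk 2 (remaining 308 GB)
185 GB → disk 2 (remaining 123 GB)
199 GB → disk 3 (remaining 301 GB)
172 GB → disk 3 (remaining 129 GB)
216 GB → disk 4 (remaining 284 GB)
205 GB → disk 4 (remaining 79 GB)
200 GB → disk 5 (remaining 300 GB)
216 GB → disk 5 (remaining 84 GB)
193 GB → disk 6 (remaining 307 GB)
187 GB → disk 6 (remaining 120 GB)
196 GB → disk 7 (remaining 304 GB)
215 GB → disk 7 (remaining 89 GB)
Final disks: [190,210] [192,185] [199,172] [216,205] [200,216] [193,187] [196,215].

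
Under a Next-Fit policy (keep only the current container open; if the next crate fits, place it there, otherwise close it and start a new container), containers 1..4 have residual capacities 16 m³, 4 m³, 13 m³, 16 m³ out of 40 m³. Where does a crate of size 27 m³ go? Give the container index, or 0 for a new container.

0

Next-Fit only looks at container 4, which has 16 m³ free.
27 m³ does not fit, so a new container is opened.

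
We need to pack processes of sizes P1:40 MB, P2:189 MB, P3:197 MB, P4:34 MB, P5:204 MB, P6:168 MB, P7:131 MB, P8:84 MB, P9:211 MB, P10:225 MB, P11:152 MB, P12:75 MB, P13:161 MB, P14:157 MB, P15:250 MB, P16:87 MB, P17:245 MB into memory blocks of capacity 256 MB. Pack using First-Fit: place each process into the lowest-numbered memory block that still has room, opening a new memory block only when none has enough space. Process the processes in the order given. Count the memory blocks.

12

Put P1 (40 MB) in memory block 1; 216 MB remain.
Put P2 (189 MB) in memory block 1; 27 MB remain.
Put P3 (197 MB) in memory block 2; 59 MB remain.
Put P4 (34 MB) in memory block 2; 25 MB remain.
Put P5 (204 MB) in memory block 3; 52 MB remain.
Put P6 (168 MB) in memory block 4; 88 MB remain.
Put P7 (131 MB) in memory block 5; 125 MB remain.
Put P8 (84 MB) in memory block 4; 4 MB remain.
Put P9 (211 MB) in memory block 6; 45 MB remain.
Put P10 (225 MB) in memory block 7; 31 MB remain.
Put P11 (152 MB) in memory block 8; 104 MB remain.
Put P12 (75 MB) in memory block 5; 50 MB remain.
Put P13 (161 MB) in memory block 9; 95 MB remain.
Put P14 (157 MB) in memory block 10; 99 MB remain.
Put P15 (250 MB) in memory block 11; 6 MB remain.
Put P16 (87 MB) in memory block 8; 17 MB remain.
Put P17 (245 MB) in memory block 12; 11 MB remain.
Final memory blocks: [40,189] [197,34] [204] [168,84] [131,75] [211] [225] [152,87] [161] [157] [250] [245].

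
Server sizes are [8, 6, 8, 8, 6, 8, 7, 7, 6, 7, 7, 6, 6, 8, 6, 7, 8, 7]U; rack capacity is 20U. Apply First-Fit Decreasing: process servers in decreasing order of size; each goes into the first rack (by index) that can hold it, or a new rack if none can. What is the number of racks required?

7

Sorted descending: 8, 8, 8, 8, 8, 8, 7, 7, 7, 7, 7, 7, 6, 6, 6, 6, 6, 6.
Put 8U in rack 1; 12U remain.
Put 8U in rack 1; 4U remain.
Put 8U in rack 2; 12U remain.
Put 8U in rack 2; 4U remain.
Put 8U in rack 3; 12U remain.
Put 8U in rack 3; 4U remain.
Put 7U in rack 4; 13U remain.
Put 7U in rack 4; 6U remain.
Put 7U in rack 5; 13U remain.
Put 7U in rack 5; 6U remain.
Put 7U in rack 6; 13U remain.
Put 7U in rack 6; 6U remain.
Put 6U in rack 4; 0U remain.
Put 6U in rack 5; 0U remain.
Put 6U in rack 6; 0U remain.
Put 6U in rack 7; 14U remain.
Put 6U in rack 7; 8U remain.
Put 6U in rack 7; 2U remain.
Final racks: [8,8] [8,8] [8,8] [7,7,6] [7,7,6] [7,7,6] [6,6,6].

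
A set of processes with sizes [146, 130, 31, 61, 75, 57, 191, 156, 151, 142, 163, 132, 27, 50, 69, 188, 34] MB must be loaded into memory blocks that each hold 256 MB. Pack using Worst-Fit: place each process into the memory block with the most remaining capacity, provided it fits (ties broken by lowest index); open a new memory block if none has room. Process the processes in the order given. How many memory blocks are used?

memory block 1: place 146 MB, 110 MB left
memory block 2: place 130 MB, 126 MB left
memory block 2: place 31 MB, 95 MB left
memory block 1: place 61 MB, 49 MB left
memory block 2: place 75 MB, 20 MB left
memory block 3: place 57 MB, 199 MB left
memory block 3: place 191 MB, 8 MB left
memory block 4: place 156 MB, 100 MB left
memory block 5: place 151 MB, 105 MB left
memory block 6: place 142 MB, 114 MB left
memory block 7: place 163 MB, 93 MB left
memory block 8: place 132 MB, 124 MB left
memory block 8: place 27 MB, 97 MB left
memory block 6: place 50 MB, 64 MB left
memory block 5: place 69 MB, 36 MB left
memory block 9: place 188 MB, 68 MB left
memory block 4: place 34 MB, 66 MB left
Final memory blocks: [146,61] [130,31,75] [57,191] [156,34] [151,69] [142,50] [163] [132,27] [188].

9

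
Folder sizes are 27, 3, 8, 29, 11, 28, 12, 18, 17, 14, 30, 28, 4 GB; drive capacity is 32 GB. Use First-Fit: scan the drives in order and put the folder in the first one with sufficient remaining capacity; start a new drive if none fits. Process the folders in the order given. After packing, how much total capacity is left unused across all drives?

27 GB → drive 1 (remaining 5 GB)
3 GB → drive 1 (remaining 2 GB)
8 GB → drive 2 (remaining 24 GB)
29 GB → drive 3 (remaining 3 GB)
11 GB → drive 2 (remaining 13 GB)
28 GB → drive 4 (remaining 4 GB)
12 GB → drive 2 (remaining 1 GB)
18 GB → drive 5 (remaining 14 GB)
17 GB → drive 6 (remaining 15 GB)
14 GB → drive 5 (remaining 0 GB)
30 GB → drive 7 (remaining 2 GB)
28 GB → drive 8 (remaining 4 GB)
4 GB → drive 4 (remaining 0 GB)
8 drives × 32 GB = 256 GB; used 229 GB; unused 27 GB.

27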